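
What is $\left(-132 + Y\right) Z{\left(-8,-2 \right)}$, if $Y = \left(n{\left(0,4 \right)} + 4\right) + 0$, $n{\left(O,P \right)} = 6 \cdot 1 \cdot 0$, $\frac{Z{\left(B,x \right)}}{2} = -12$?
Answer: $3072$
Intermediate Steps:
$Z{\left(B,x \right)} = -24$ ($Z{\left(B,x \right)} = 2 \left(-12\right) = -24$)
$n{\left(O,P \right)} = 0$ ($n{\left(O,P \right)} = 6 \cdot 0 = 0$)
$Y = 4$ ($Y = \left(0 + 4\right) + 0 = 4 + 0 = 4$)
$\left(-132 + Y\right) Z{\left(-8,-2 \right)} = \left(-132 + 4\right) \left(-24\right) = \left(-128\right) \left(-24\right) = 3072$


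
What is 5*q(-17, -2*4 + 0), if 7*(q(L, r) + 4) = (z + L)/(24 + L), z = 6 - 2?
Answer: -1045/49 ≈ -21.327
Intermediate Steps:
z = 4
q(L, r) = -4 + (4 + L)/(7*(24 + L)) (q(L, r) = -4 + ((4 + L)/(24 + L))/7 = -4 + (4 + L)/(7*(24 + L)))
5*q(-17, -2*4 + 0) = 5*((-668 - 27*(-17))/(7*(24 - 17))) = 5*((1/7)*(-668 + 459)/7) = 5*((1/7)*(1/7)*(-209)) = 5*(-209/49) = -1045/49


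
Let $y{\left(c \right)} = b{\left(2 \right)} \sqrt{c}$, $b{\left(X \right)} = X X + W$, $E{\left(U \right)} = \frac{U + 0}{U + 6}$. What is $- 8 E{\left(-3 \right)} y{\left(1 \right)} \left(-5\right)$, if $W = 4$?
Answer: $-320$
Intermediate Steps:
$E{\left(U \right)} = \frac{U}{6 + U}$
$b{\left(X \right)} = 4 + X^{2}$ ($b{\left(X \right)} = X X + 4 = X^{2} + 4 = 4 + X^{2}$)
$y{\left(c \right)} = 8 \sqrt{c}$ ($y{\left(c \right)} = \left(4 + 2^{2}\right) \sqrt{c} = \left(4 + 4\right) \sqrt{c} = 8 \sqrt{c}$)
$- 8 E{\left(-3 \right)} y{\left(1 \right)} \left(-5\right) = - 8 \left(- \frac{3}{6 - 3}\right) 8 \sqrt{1} \left(-5\right) = - 8 \left(- \frac{3}{3}\right) 8 \cdot 1 \left(-5\right) = - 8 \left(\left(-3\right) \frac{1}{3}\right) 8 \left(-5\right) = \left(-8\right) \left(-1\right) \left(-40\right) = 8 \left(-40\right) = -320$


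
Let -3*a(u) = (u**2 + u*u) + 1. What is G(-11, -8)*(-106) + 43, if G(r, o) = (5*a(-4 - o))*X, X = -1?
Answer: -5787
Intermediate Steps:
a(u) = -1/3 - 2*u**2/3 (a(u) = -((u**2 + u*u) + 1)/3 = -((u**2 + u**2) + 1)/3 = -(2*u**2 + 1)/3 = -(1 + 2*u**2)/3 = -1/3 - 2*u**2/3)
G(r, o) = 5/3 + 10*(-4 - o)**2/3 (G(r, o) = (5*(-1/3 - 2*(-4 - o)**2/3))*(-1) = (-5/3 - 10*(-4 - o)**2/3)*(-1) = 5/3 + 10*(-4 - o)**2/3)
G(-11, -8)*(-106) + 43 = (5/3 + 10*(4 - 8)**2/3)*(-106) + 43 = (5/3 + (10/3)*(-4)**2)*(-106) + 43 = (5/3 + (10/3)*16)*(-106) + 43 = (5/3 + 160/3)*(-106) + 43 = 55*(-106) + 43 = -5830 + 43 = -5787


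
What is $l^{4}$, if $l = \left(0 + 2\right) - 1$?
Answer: $1$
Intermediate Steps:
$l = 1$ ($l = 2 - 1 = 1$)
$l^{4} = 1^{4} = 1$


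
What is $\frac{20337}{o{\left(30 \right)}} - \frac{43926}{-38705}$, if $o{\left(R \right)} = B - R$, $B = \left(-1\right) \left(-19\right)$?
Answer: $- \frac{786660399}{425755} \approx -1847.7$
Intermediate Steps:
$B = 19$
$o{\left(R \right)} = 19 - R$
$\frac{20337}{o{\left(30 \right)}} - \frac{43926}{-38705} = \frac{20337}{19 - 30} - \frac{43926}{-38705} = \frac{20337}{19 - 30} - - \frac{43926}{38705} = \frac{20337}{-11} + \frac{43926}{38705} = 20337 \left(- \frac{1}{11}\right) + \frac{43926}{38705} = - \frac{20337}{11} + \frac{43926}{38705} = - \frac{786660399}{425755}$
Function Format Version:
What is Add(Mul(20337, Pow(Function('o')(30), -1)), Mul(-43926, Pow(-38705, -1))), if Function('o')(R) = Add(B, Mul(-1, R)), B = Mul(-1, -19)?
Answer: Rational(-786660399, 425755) ≈ -1847.7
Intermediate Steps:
B = 19
Function('o')(R) = Add(19, Mul(-1, R))
Add(Mul(20337, Pow(Function('o')(30), -1)), Mul(-43926, Pow(-38705, -1))) = Add(Mul(20337, Pow(Add(19, Mul(-1, 30)), -1)), Mul(-43926, Pow(-38705, -1))) = Add(Mul(20337, Pow(Add(19, -30), -1)), Mul(-43926, Rational(-1, 38705))) = Add(Mul(20337, Pow(-11, -1)), Rational(43926, 38705)) = Add(Mul(20337, Rational(-1, 11)), Rational(43926, 38705)) = Add(Rational(-20337, 11), Rational(43926, 38705)) = Rational(-786660399, 425755)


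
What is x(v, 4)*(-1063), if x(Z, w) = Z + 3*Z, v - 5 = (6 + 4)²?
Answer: -446460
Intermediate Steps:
v = 105 (v = 5 + (6 + 4)² = 5 + 10² = 5 + 100 = 105)
x(Z, w) = 4*Z
x(v, 4)*(-1063) = (4*105)*(-1063) = 420*(-1063) = -446460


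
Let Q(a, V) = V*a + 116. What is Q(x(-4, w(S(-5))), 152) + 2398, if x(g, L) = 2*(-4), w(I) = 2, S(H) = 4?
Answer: 1298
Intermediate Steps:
x(g, L) = -8
Q(a, V) = 116 + V*a
Q(x(-4, w(S(-5))), 152) + 2398 = (116 + 152*(-8)) + 2398 = (116 - 1216) + 2398 = -1100 + 2398 = 1298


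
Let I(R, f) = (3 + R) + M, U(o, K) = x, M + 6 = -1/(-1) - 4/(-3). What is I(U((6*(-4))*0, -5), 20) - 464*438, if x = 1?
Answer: -609695/3 ≈ -2.0323e+5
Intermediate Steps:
M = -11/3 (M = -6 + (-1/(-1) - 4/(-3)) = -6 + (-1*(-1) - 4*(-⅓)) = -6 + (1 + 4/3) = -6 + 7/3 = -11/3 ≈ -3.6667)
U(o, K) = 1
I(R, f) = -⅔ + R (I(R, f) = (3 + R) - 11/3 = -⅔ + R)
I(U((6*(-4))*0, -5), 20) - 464*438 = (-⅔ + 1) - 464*438 = ⅓ - 203232 = -609695/3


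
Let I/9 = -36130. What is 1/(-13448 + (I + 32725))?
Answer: -1/305893 ≈ -3.2691e-6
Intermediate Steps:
I = -325170 (I = 9*(-36130) = -325170)
1/(-13448 + (I + 32725)) = 1/(-13448 + (-325170 + 32725)) = 1/(-13448 - 292445) = 1/(-305893) = -1/305893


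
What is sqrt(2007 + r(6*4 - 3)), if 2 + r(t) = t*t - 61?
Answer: 3*sqrt(265) ≈ 48.836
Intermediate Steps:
r(t) = -63 + t**2 (r(t) = -2 + (t*t - 61) = -2 + (t**2 - 61) = -2 + (-61 + t**2) = -63 + t**2)
sqrt(2007 + r(6*4 - 3)) = sqrt(2007 + (-63 + (6*4 - 3)**2)) = sqrt(2007 + (-63 + (24 - 3)**2)) = sqrt(2007 + (-63 + 21**2)) = sqrt(2007 + (-63 + 441)) = sqrt(2007 + 378) = sqrt(2385) = 3*sqrt(265)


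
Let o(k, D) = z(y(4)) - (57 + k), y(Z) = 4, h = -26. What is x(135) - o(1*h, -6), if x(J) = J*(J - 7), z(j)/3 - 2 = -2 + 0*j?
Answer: 17311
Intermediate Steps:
z(j) = 0 (z(j) = 6 + 3*(-2 + 0*j) = 6 + 3*(-2 + 0) = 6 + 3*(-2) = 6 - 6 = 0)
x(J) = J*(-7 + J)
o(k, D) = -57 - k (o(k, D) = 0 - (57 + k) = 0 + (-57 - k) = -57 - k)
x(135) - o(1*h, -6) = 135*(-7 + 135) - (-57 - (-26)) = 135*128 - (-57 - 1*(-26)) = 17280 - (-57 + 26) = 17280 - 1*(-31) = 17280 + 31 = 17311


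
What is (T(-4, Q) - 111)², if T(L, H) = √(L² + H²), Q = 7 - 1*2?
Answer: (111 - √41)² ≈ 10941.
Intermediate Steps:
Q = 5 (Q = 7 - 2 = 5)
T(L, H) = √(H² + L²)
(T(-4, Q) - 111)² = (√(5² + (-4)²) - 111)² = (√(25 + 16) - 111)² = (√41 - 111)² = (-111 + √41)²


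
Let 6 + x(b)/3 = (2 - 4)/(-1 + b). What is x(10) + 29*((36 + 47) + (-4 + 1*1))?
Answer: 6904/3 ≈ 2301.3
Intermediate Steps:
x(b) = -18 - 6/(-1 + b) (x(b) = -18 + 3*((2 - 4)/(-1 + b)) = -18 + 3*(-2/(-1 + b)) = -18 - 6/(-1 + b))
x(10) + 29*((36 + 47) + (-4 + 1*1)) = 6*(2 - 3*10)/(-1 + 10) + 29*((36 + 47) + (-4 + 1*1)) = 6*(2 - 30)/9 + 29*(83 + (-4 + 1)) = 6*(1/9)*(-28) + 29*(83 - 3) = -56/3 + 29*80 = -56/3 + 2320 = 6904/3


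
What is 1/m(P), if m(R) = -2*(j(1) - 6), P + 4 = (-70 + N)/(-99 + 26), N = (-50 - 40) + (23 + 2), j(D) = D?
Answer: ⅒ ≈ 0.10000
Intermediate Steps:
N = -65 (N = -90 + 25 = -65)
P = -157/73 (P = -4 + (-70 - 65)/(-99 + 26) = -4 - 135/(-73) = -4 - 135*(-1/73) = -4 + 135/73 = -157/73 ≈ -2.1507)
m(R) = 10 (m(R) = -2*(1 - 6) = -2*(-5) = 10)
1/m(P) = 1/10 = ⅒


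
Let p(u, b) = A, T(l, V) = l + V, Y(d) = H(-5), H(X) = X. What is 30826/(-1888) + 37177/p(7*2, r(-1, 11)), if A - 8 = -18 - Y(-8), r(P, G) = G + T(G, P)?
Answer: -35172153/4720 ≈ -7451.7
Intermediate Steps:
Y(d) = -5
T(l, V) = V + l
r(P, G) = P + 2*G (r(P, G) = G + (P + G) = G + (G + P) = P + 2*G)
A = -5 (A = 8 + (-18 - 1*(-5)) = 8 + (-18 + 5) = 8 - 13 = -5)
p(u, b) = -5
30826/(-1888) + 37177/p(7*2, r(-1, 11)) = 30826/(-1888) + 37177/(-5) = 30826*(-1/1888) + 37177*(-1/5) = -15413/944 - 37177/5 = -35172153/4720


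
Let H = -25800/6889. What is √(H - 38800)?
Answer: 10*I*√2673190/83 ≈ 196.99*I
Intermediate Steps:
H = -25800/6889 (H = -25800*1/6889 = -25800/6889 ≈ -3.7451)
√(H - 38800) = √(-25800/6889 - 38800) = √(-267319000/6889) = 10*I*√2673190/83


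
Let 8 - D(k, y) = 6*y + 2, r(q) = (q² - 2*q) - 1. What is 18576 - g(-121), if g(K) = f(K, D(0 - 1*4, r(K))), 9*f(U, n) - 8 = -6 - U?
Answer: 55687/3 ≈ 18562.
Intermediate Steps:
r(q) = -1 + q² - 2*q
D(k, y) = 6 - 6*y (D(k, y) = 8 - (6*y + 2) = 8 - (2 + 6*y) = 8 + (-2 - 6*y) = 6 - 6*y)
f(U, n) = 2/9 - U/9 (f(U, n) = 8/9 + (-6 - U)/9 = 8/9 + (-⅔ - U/9) = 2/9 - U/9)
g(K) = 2/9 - K/9
18576 - g(-121) = 18576 - (2/9 - ⅑*(-121)) = 18576 - (2/9 + 121/9) = 18576 - 1*41/3 = 18576 - 41/3 = 55687/3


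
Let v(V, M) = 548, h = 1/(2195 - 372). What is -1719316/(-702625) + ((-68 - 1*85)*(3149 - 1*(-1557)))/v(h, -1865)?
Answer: -252480231041/192519250 ≈ -1311.5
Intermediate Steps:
h = 1/1823 ≈ 0.00054855
-1719316/(-702625) + ((-68 - 1*85)*(3149 - 1*(-1557)))/v(h, -1865) = -1719316/(-702625) + ((-68 - 1*85)*(3149 - 1*(-1557)))/548 = -1719316*(-1/702625) + ((-68 - 85)*(3149 + 1557))*(1/548) = 1719316/702625 - 153*4706*(1/548) = 1719316/702625 - 720018*1/548 = 1719316/702625 - 360009/274 = -252480231041/192519250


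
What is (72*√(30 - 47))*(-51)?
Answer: -3672*I*√17 ≈ -15140.0*I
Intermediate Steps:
(72*√(30 - 47))*(-51) = (72*√(-17))*(-51) = (72*(I*√17))*(-51) = (72*I*√17)*(-51) = -3672*I*√17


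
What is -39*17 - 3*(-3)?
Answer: -654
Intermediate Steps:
-39*17 - 3*(-3) = -663 + 9 = -654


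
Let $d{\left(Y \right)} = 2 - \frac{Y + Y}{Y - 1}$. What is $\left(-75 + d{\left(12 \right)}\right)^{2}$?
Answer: $\frac{683929}{121} \approx 5652.3$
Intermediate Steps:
$d{\left(Y \right)} = 2 - \frac{2 Y}{-1 + Y}$
$\left(-75 + d{\left(12 \right)}\right)^{2} = \left(-75 - \frac{2}{-1 + 12}\right)^{2} = \left(-75 - \frac{2}{11}\right)^{2} = \left(- \frac{827}{11}\right)^{2} = \frac{683929}{121}$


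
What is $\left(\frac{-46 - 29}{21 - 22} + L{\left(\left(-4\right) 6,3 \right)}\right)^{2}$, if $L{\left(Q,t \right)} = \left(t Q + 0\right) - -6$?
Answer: $81$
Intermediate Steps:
$L{\left(Q,t \right)} = 6 + Q t$ ($L{\left(Q,t \right)} = \left(Q t + 0\right) + 6 = Q t + 6 = 6 + Q t$)
$\left(\frac{-46 - 29}{21 - 22} + L{\left(\left(-4\right) 6,3 \right)}\right)^{2} = \left(\frac{-46 - 29}{21 - 22} + \left(6 + \left(-4\right) 6 \cdot 3\right)\right)^{2} = \left(- \frac{75}{-1} + \left(6 - 72\right)\right)^{2} = \left(\left(-75\right) \left(-1\right) + \left(6 - 72\right)\right)^{2} = \left(75 - 66\right)^{2} = 9^{2} = 81$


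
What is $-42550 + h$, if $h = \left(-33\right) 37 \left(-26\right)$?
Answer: $-10804$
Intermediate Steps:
$h = 31746$ ($h = \left(-1221\right) \left(-26\right) = 31746$)
$-42550 + h = -42550 + 31746 = -10804$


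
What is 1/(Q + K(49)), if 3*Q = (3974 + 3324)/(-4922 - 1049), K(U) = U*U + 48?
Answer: 17913/43861639 ≈ 0.00040840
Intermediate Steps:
K(U) = 48 + U**2 (K(U) = U**2 + 48 = 48 + U**2)
Q = -7298/17913 (Q = ((3974 + 3324)/(-4922 - 1049))/3 = (7298/(-5971))/3 = (7298*(-1/5971))/3 = (1/3)*(-7298/5971) = -7298/17913 ≈ -0.40741)
1/(Q + K(49)) = 1/(-7298/17913 + (48 + 49**2)) = 1/(-7298/17913 + (48 + 2401)) = 1/(-7298/17913 + 2449) = 1/(43861639/17913) = 17913/43861639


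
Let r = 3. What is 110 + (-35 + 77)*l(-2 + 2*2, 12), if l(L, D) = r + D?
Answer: 740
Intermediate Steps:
l(L, D) = 3 + D
110 + (-35 + 77)*l(-2 + 2*2, 12) = 110 + (-35 + 77)*(3 + 12) = 110 + 42*15 = 110 + 630 = 740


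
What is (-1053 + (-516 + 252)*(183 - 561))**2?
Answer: 9749390121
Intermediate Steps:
(-1053 + (-516 + 252)*(183 - 561))**2 = (-1053 - 264*(-378))**2 = (-1053 + 99792)**2 = 98739**2 = 9749390121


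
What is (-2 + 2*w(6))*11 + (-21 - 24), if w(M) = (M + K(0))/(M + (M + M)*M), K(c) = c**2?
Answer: -849/13 ≈ -65.308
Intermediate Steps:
w(M) = M/(M + 2*M**2) (w(M) = (M + 0**2)/(M + (M + M)*M) = (M + 0)/(M + (2*M)*M) = M/(M + 2*M**2))
(-2 + 2*w(6))*11 + (-21 - 24) = (-2 + 2/(1 + 2*6))*11 + (-21 - 24) = (-2 + 2/(1 + 12))*11 - 45 = (-2 + 2/13)*11 - 45 = -24/13*11 - 45 = -264/13 - 45 = -849/13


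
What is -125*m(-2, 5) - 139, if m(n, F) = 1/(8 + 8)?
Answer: -2349/16 ≈ -146.81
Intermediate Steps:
m(n, F) = 1/16
-125*m(-2, 5) - 139 = -125*1/16 - 139 = -125/16 - 139 = -2349/16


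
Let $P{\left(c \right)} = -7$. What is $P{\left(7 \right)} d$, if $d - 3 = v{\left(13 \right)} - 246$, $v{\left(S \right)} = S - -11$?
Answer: $1533$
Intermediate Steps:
$v{\left(S \right)} = 11 + S$ ($v{\left(S \right)} = S + 11 = 11 + S$)
$d = -219$ ($d = 3 + \left(\left(11 + 13\right) - 246\right) = 3 + \left(24 - 246\right) = 3 - 222 = -219$)
$P{\left(7 \right)} d = \left(-7\right) \left(-219\right) = 1533$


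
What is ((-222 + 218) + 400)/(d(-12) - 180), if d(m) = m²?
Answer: -11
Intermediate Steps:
((-222 + 218) + 400)/(d(-12) - 180) = ((-222 + 218) + 400)/((-12)² - 180) = (-4 + 400)/(144 - 180) = 396/(-36) = 396*(-1/36) = -11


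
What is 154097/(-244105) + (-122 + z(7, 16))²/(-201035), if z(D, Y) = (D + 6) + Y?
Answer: -213484868/316604185 ≈ -0.67430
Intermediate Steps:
z(D, Y) = 6 + D + Y (z(D, Y) = (6 + D) + Y = 6 + D + Y)
154097/(-244105) + (-122 + z(7, 16))²/(-201035) = 154097/(-244105) + (-122 + (6 + 7 + 16))²/(-201035) = 154097*(-1/244105) + (-122 + 29)²*(-1/201035) = -154097/244105 + (-93)²*(-1/201035) = -154097/244105 + 8649*(-1/201035) = -154097/244105 - 279/6485 = -213484868/316604185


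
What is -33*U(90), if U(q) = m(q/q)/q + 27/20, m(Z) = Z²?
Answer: -539/12 ≈ -44.917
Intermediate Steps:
U(q) = 27/20 + 1/q (U(q) = (q/q)²/q + 27/20 = 1²/q + 27*(1/20) = 1/q + 27/20 = 27/20 + 1/q)
-33*U(90) = -33*(27/20 + 1/90) = -33*49/36 = -539/12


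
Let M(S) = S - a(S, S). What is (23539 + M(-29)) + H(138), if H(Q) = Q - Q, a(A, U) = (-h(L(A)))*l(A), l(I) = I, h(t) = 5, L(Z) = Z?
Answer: 23365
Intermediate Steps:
a(A, U) = -5*A (a(A, U) = (-1*5)*A = -5*A)
H(Q) = 0
M(S) = 6*S (M(S) = S - (-5)*S = S + 5*S = 6*S)
(23539 + M(-29)) + H(138) = (23539 + 6*(-29)) + 0 = (23539 - 174) + 0 = 23365 + 0 = 23365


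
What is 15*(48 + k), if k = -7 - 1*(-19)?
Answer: 900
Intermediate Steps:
k = 12 (k = -7 + 19 = 12)
15*(48 + k) = 15*(48 + 12) = 15*60 = 900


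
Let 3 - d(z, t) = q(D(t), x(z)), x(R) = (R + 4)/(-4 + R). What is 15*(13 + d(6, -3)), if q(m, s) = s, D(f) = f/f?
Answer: 165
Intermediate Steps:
D(f) = 1
x(R) = (4 + R)/(-4 + R)
d(z, t) = 3 - (4 + z)/(-4 + z)
15*(13 + d(6, -3)) = 15*(13 + 2*(-8 + 6)/(-4 + 6)) = 15*(13 + 2*(-2)/2) = 15*(13 + 2*(½)*(-2)) = 15*(13 - 2) = 15*11 = 165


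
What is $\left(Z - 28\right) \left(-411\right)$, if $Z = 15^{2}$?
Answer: $-80967$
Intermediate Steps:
$Z = 225$
$\left(Z - 28\right) \left(-411\right) = \left(225 - 28\right) \left(-411\right) = 197 \left(-411\right) = -80967$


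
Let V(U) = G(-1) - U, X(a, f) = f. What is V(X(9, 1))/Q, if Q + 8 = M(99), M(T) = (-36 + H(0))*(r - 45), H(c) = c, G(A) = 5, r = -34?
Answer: 1/709 ≈ 0.0014104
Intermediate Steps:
V(U) = 5 - U
M(T) = 2844 (M(T) = (-36 + 0)*(-34 - 45) = -36*(-79) = 2844)
Q = 2836 (Q = -8 + 2844 = 2836)
V(X(9, 1))/Q = (5 - 1*1)/2836 = (5 - 1)*(1/2836) = 4*(1/2836) = 1/709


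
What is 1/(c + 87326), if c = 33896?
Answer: 1/121222 ≈ 8.2493e-6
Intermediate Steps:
1/(c + 87326) = 1/(33896 + 87326) = 1/121222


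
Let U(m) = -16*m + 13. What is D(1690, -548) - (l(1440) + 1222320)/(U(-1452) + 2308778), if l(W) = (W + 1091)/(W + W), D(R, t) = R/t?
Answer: -3319884512347/920122994880 ≈ -3.6081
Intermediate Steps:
l(W) = (1091 + W)/(2*W) (l(W) = (1091 + W)/((2*W)) = (1091 + W)*(1/(2*W)) = (1091 + W)/(2*W))
U(m) = 13 - 16*m
D(1690, -548) - (l(1440) + 1222320)/(U(-1452) + 2308778) = 1690/(-548) - ((½)*(1091 + 1440)/1440 + 1222320)/((13 - 16*(-1452)) + 2308778) = 1690*(-1/548) - ((½)*(1/1440)*2531 + 1222320)/((13 + 23232) + 2308778) = -845/274 - (2531/2880 + 1222320)/(23245 + 2308778) = -845/274 - 3520284131/(2880*2332023) = -845/274 - 1*3520284131/6716226240 = -845/274 - 3520284131/6716226240 = -3319884512347/920122994880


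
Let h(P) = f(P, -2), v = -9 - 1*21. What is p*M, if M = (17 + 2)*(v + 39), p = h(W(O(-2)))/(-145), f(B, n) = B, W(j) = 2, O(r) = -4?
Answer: -342/145 ≈ -2.3586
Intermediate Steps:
v = -30 (v = -9 - 21 = -30)
h(P) = P
p = -2/145 (p = 2/(-145) = 2*(-1/145) = -2/145 ≈ -0.013793)
M = 171 (M = (17 + 2)*(-30 + 39) = 19*9 = 171)
p*M = -2/145*171 = -342/145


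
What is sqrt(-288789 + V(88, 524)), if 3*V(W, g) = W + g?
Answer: 33*I*sqrt(265) ≈ 537.2*I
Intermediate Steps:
V(W, g) = W/3 + g/3 (V(W, g) = (W + g)/3 = W/3 + g/3)
sqrt(-288789 + V(88, 524)) = sqrt(-288789 + ((1/3)*88 + (1/3)*524)) = sqrt(-288789 + (88/3 + 524/3)) = sqrt(-288789 + 204) = sqrt(-288585) = 33*I*sqrt(265)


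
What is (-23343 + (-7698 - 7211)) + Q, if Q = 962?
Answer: -37290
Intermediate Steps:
(-23343 + (-7698 - 7211)) + Q = (-23343 + (-7698 - 7211)) + 962 = (-23343 - 14909) + 962 = -38252 + 962 = -37290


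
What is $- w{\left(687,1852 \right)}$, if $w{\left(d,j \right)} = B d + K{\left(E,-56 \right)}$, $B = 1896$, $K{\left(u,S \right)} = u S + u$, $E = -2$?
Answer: $-1302662$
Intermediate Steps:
$K{\left(u,S \right)} = u + S u$ ($K{\left(u,S \right)} = S u + u = u + S u$)
$w{\left(d,j \right)} = 110 + 1896 d$ ($w{\left(d,j \right)} = 1896 d - 2 \left(1 - 56\right) = 1896 d - -110 = 1896 d + 110 = 110 + 1896 d$)
$- w{\left(687,1852 \right)} = - (110 + 1896 \cdot 687) = - (110 + 1302552) = \left(-1\right) 1302662 = -1302662$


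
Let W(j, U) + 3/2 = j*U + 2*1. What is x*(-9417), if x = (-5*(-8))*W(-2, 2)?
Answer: 1318380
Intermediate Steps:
W(j, U) = ½ + U*j (W(j, U) = -3/2 + (j*U + 2*1) = -3/2 + (U*j + 2) = -3/2 + (2 + U*j) = ½ + U*j)
x = -140 (x = (-5*(-8))*(½ + 2*(-2)) = 40*(½ - 4) = 40*(-7/2) = -140)
x*(-9417) = -140*(-9417) = 1318380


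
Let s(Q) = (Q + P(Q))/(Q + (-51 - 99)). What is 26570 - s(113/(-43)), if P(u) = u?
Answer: 174378684/6563 ≈ 26570.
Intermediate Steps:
s(Q) = 2*Q/(-150 + Q) (s(Q) = (Q + Q)/(Q + (-51 - 99)) = (2*Q)/(Q - 150) = (2*Q)/(-150 + Q) = 2*Q/(-150 + Q))
26570 - s(113/(-43)) = 26570 - 2*113/(-43)/(-150 + 113/(-43)) = 26570 - 2*113*(-1/43)/(-150 + 113*(-1/43)) = 26570 - 2*(-113)/(43*(-150 - 113/43)) = 26570 - 2*(-113)/(43*(-6563/43)) = 26570 - 2*(-113)*(-43)/(43*6563) = 26570 - 1*226/6563 = 26570 - 226/6563 = 174378684/6563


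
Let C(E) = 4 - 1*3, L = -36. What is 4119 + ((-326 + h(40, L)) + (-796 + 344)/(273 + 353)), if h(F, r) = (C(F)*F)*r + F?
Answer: 748783/313 ≈ 2392.3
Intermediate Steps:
C(E) = 1 (C(E) = 4 - 3 = 1)
h(F, r) = F + F*r (h(F, r) = (1*F)*r + F = F*r + F = F + F*r)
4119 + ((-326 + h(40, L)) + (-796 + 344)/(273 + 353)) = 4119 + ((-326 + 40*(1 - 36)) + (-796 + 344)/(273 + 353)) = 4119 + ((-326 + 40*(-35)) - 452/626) = 4119 + ((-326 - 1400) - 452*1/626) = 4119 + (-1726 - 226/313) = 4119 - 540464/313 = 748783/313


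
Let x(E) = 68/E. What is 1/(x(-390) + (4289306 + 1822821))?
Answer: 195/1191864731 ≈ 1.6361e-7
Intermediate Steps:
1/(x(-390) + (4289306 + 1822821)) = 1/(68/(-390) + (4289306 + 1822821)) = 1/(68*(-1/390) + 6112127) = 1/(-34/195 + 6112127) = 1/(1191864731/195) = 195/1191864731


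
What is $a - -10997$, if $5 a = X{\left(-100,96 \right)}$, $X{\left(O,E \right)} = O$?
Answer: $10977$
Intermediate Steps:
$a = -20$ ($a = \frac{1}{5} \left(-100\right) = -20$)
$a - -10997 = -20 - -10997 = -20 + 10997 = 10977$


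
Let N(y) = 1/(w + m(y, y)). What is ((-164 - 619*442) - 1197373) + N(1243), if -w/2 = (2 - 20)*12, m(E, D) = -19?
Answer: -607578754/413 ≈ -1.4711e+6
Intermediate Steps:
w = 432 (w = -2*(2 - 20)*12 = -(-36)*12 = -2*(-216) = 432)
N(y) = 1/413 (N(y) = 1/(432 - 19) = 1/413)
((-164 - 619*442) - 1197373) + N(1243) = ((-164 - 619*442) - 1197373) + 1/413 = ((-164 - 273598) - 1197373) + 1/413 = (-273762 - 1197373) + 1/413 = -1471135 + 1/413 = -607578754/413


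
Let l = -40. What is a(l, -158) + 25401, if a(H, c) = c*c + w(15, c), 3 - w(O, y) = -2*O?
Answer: 50398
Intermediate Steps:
w(O, y) = 3 + 2*O (w(O, y) = 3 - (-2)*O = 3 + 2*O)
a(H, c) = 33 + c² (a(H, c) = c*c + (3 + 2*15) = c² + (3 + 30) = c² + 33 = 33 + c²)
a(l, -158) + 25401 = (33 + (-158)²) + 25401 = (33 + 24964) + 25401 = 24997 + 25401 = 50398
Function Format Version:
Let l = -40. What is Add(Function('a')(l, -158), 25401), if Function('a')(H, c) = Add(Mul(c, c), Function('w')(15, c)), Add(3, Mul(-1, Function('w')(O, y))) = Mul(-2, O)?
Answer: 50398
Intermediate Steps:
Function('w')(O, y) = Add(3, Mul(2, O)) (Function('w')(O, y) = Add(3, Mul(-1, Mul(-2, O))) = Add(3, Mul(2, O)))
Function('a')(H, c) = Add(33, Pow(c, 2)) (Function('a')(H, c) = Add(Mul(c, c), Add(3, Mul(2, 15))) = Add(Pow(c, 2), Add(3, 30)) = Add(Pow(c, 2), 33) = Add(33, Pow(c, 2)))
Add(Function('a')(l, -158), 25401) = Add(Add(33, Pow(-158, 2)), 25401) = Add(Add(33, 24964), 25401) = Add(24997, 25401) = 50398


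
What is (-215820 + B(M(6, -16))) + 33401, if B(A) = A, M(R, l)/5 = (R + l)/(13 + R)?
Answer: -3466011/19 ≈ -1.8242e+5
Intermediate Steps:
M(R, l) = 5*(R + l)/(13 + R) (M(R, l) = 5*((R + l)/(13 + R)) = 5*(R + l)/(13 + R))
(-215820 + B(M(6, -16))) + 33401 = (-215820 + 5*(6 - 16)/(13 + 6)) + 33401 = (-215820 + 5*(-10)/19) + 33401 = (-215820 + 5*(1/19)*(-10)) + 33401 = (-215820 - 50/19) + 33401 = -4100630/19 + 33401 = -3466011/19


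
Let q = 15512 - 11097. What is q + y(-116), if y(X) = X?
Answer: 4299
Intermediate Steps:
q = 4415
q + y(-116) = 4415 - 116 = 4299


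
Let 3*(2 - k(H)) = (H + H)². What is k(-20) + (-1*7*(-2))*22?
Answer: -670/3 ≈ -223.33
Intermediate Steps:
k(H) = 2 - 4*H²/3 (k(H) = 2 - (H + H)²/3 = 2 - 4*H²/3)
k(-20) + (-1*7*(-2))*22 = (2 - 4/3*(-20)²) + (-1*7*(-2))*22 = (2 - 4/3*400) - 7*(-2)*22 = (2 - 1600/3) + 14*22 = -1594/3 + 308 = -670/3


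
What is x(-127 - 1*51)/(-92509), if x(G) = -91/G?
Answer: -91/16466602 ≈ -5.5263e-6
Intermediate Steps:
x(-127 - 1*51)/(-92509) = -91/(-127 - 1*51)/(-92509) = -91/(-127 - 51)*(-1/92509) = -91/(-178)*(-1/92509) = -91*(-1/178)*(-1/92509) = (91/178)*(-1/92509) = -91/16466602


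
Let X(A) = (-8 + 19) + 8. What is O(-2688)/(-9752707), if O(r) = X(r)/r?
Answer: 19/26215276416 ≈ 7.2477e-10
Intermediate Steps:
X(A) = 19 (X(A) = 11 + 8 = 19)
O(r) = 19/r
O(-2688)/(-9752707) = (19/(-2688))/(-9752707) = (19*(-1/2688))*(-1/9752707) = -19/2688*(-1/9752707) = 19/26215276416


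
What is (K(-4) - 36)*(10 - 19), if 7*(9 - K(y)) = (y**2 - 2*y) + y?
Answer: 1881/7 ≈ 268.71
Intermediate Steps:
K(y) = 9 - y**2/7 + y/7 (K(y) = 9 - ((y**2 - 2*y) + y)/7 = 9 - (y**2 - y)/7 = 9 + (-y**2/7 + y/7) = 9 - y**2/7 + y/7)
(K(-4) - 36)*(10 - 19) = ((9 - 1/7*(-4)**2 + (1/7)*(-4)) - 36)*(10 - 19) = ((9 - 1/7*16 - 4/7) - 36)*(-9) = ((9 - 16/7 - 4/7) - 36)*(-9) = (43/7 - 36)*(-9) = -209/7*(-9) = 1881/7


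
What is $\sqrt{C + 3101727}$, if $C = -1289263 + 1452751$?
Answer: $\sqrt{3265215} \approx 1807.0$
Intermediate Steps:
$C = 163488$
$\sqrt{C + 3101727} = \sqrt{163488 + 3101727} = \sqrt{3265215}$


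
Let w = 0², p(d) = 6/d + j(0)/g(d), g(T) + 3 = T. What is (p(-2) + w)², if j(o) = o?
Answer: 9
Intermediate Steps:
g(T) = -3 + T
p(d) = 6/d (p(d) = 6/d + 0/(-3 + d) = 6/d + 0 = 6/d)
w = 0
(p(-2) + w)² = (6/(-2) + 0)² = (6*(-½) + 0)² = (-3 + 0)² = (-3)² = 9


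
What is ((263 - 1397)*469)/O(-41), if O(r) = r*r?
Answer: -531846/1681 ≈ -316.39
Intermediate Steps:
O(r) = r**2
((263 - 1397)*469)/O(-41) = ((263 - 1397)*469)/((-41)**2) = -1134*469/1681 = -531846*1/1681 = -531846/1681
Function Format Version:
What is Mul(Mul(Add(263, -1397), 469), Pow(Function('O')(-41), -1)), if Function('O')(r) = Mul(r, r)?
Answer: Rational(-531846, 1681) ≈ -316.39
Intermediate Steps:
Function('O')(r) = Pow(r, 2)
Mul(Mul(Add(263, -1397), 469), Pow(Function('O')(-41), -1)) = Mul(Mul(Add(263, -1397), 469), Pow(Pow(-41, 2), -1)) = Mul(Mul(-1134, 469), Pow(1681, -1)) = Mul(-531846, Rational(1, 1681)) = Rational(-531846, 1681)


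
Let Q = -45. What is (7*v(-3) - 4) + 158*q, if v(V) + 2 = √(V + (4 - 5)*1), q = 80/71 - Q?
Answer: 516172/71 + 14*I ≈ 7270.0 + 14.0*I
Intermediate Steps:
q = 3275/71 (q = 80/71 - 1*(-45) = 80*(1/71) + 45 = 80/71 + 45 = 3275/71 ≈ 46.127)
v(V) = -2 + √(-1 + V) (v(V) = -2 + √(V + (4 - 5)*1) = -2 + √(V - 1*1) = -2 + √(V - 1) = -2 + √(-1 + V))
(7*v(-3) - 4) + 158*q = (7*(-2 + √(-1 - 3)) - 4) + 158*(3275/71) = (7*(-2 + √(-4)) - 4) + 517450/71 = (7*(-2 + 2*I) - 4) + 517450/71 = ((-14 + 14*I) - 4) + 517450/71 = (-18 + 14*I) + 517450/71 = 516172/71 + 14*I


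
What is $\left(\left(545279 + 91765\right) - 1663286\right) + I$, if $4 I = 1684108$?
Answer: $-605215$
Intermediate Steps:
$I = 421027$ ($I = \frac{1}{4} \cdot 1684108 = 421027$)
$\left(\left(545279 + 91765\right) - 1663286\right) + I = \left(\left(545279 + 91765\right) - 1663286\right) + 421027 = \left(637044 - 1663286\right) + 421027 = -1026242 + 421027 = -605215$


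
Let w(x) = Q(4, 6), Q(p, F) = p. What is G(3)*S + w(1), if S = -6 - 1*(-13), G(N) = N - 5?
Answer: -10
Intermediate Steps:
G(N) = -5 + N
w(x) = 4
S = 7 (S = -6 + 13 = 7)
G(3)*S + w(1) = (-5 + 3)*7 + 4 = -2*7 + 4 = -14 + 4 = -10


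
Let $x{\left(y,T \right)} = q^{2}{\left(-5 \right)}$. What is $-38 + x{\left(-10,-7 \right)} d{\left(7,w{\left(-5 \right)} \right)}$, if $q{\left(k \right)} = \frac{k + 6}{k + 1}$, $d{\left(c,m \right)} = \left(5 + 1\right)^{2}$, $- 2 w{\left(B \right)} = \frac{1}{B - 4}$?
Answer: $- \frac{143}{4} \approx -35.75$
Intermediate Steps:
$w{\left(B \right)} = - \frac{1}{2 \left(-4 + B\right)}$ ($w{\left(B \right)} = - \frac{1}{2 \left(B - 4\right)} = - \frac{1}{2 \left(-4 + B\right)}$)
$d{\left(c,m \right)} = 36$ ($d{\left(c,m \right)} = 6^{2} = 36$)
$q{\left(k \right)} = \frac{6 + k}{1 + k}$
$x{\left(y,T \right)} = \frac{1}{16}$ ($x{\left(y,T \right)} = \left(\frac{6 - 5}{1 - 5}\right)^{2} = \left(\frac{1}{-4} \cdot 1\right)^{2} = \left(\left(- \frac{1}{4}\right) 1\right)^{2} = \left(- \frac{1}{4}\right)^{2} = \frac{1}{16}$)
$-38 + x{\left(-10,-7 \right)} d{\left(7,w{\left(-5 \right)} \right)} = -38 + \frac{1}{16} \cdot 36 = -38 + \frac{9}{4} = - \frac{143}{4}$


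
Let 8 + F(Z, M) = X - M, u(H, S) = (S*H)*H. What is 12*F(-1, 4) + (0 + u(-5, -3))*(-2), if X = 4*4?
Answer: 198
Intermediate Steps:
X = 16
u(H, S) = S*H**2 (u(H, S) = (H*S)*H = S*H**2)
F(Z, M) = 8 - M (F(Z, M) = -8 + (16 - M) = 8 - M)
12*F(-1, 4) + (0 + u(-5, -3))*(-2) = 12*(8 - 1*4) + (0 - 3*(-5)**2)*(-2) = 12*(8 - 4) + (0 - 3*25)*(-2) = 12*4 + (0 - 75)*(-2) = 48 - 75*(-2) = 48 + 150 = 198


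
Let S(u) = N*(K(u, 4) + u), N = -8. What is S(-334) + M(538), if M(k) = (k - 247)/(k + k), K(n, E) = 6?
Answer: 2823715/1076 ≈ 2624.3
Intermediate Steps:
M(k) = (-247 + k)/(2*k) (M(k) = (-247 + k)/((2*k)) = (-247 + k)*(1/(2*k)) = (-247 + k)/(2*k))
S(u) = -48 - 8*u (S(u) = -8*(6 + u) = -48 - 8*u)
S(-334) + M(538) = (-48 - 8*(-334)) + (½)*(-247 + 538)/538 = (-48 + 2672) + (½)*(1/538)*291 = 2624 + 291/1076 = 2823715/1076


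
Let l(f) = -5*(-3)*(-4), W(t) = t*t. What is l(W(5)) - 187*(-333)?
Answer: 62211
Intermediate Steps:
W(t) = t²
l(f) = -60 (l(f) = 15*(-4) = -60)
l(W(5)) - 187*(-333) = -60 - 187*(-333) = -60 + 62271 = 62211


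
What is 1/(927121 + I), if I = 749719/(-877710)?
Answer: 877710/813742623191 ≈ 1.0786e-6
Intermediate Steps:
I = -749719/877710 (I = 749719*(-1/877710) = -749719/877710 ≈ -0.85418)
1/(927121 + I) = 1/(927121 - 749719/877710) = 1/(813742623191/877710) = 877710/813742623191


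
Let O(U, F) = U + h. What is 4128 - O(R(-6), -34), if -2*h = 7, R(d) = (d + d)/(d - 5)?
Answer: 90869/22 ≈ 4130.4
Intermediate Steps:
R(d) = 2*d/(-5 + d) (R(d) = (2*d)/(-5 + d) = 2*d/(-5 + d))
h = -7/2 (h = -1/2*7 = -7/2 ≈ -3.5000)
O(U, F) = -7/2 + U (O(U, F) = U - 7/2 = -7/2 + U)
4128 - O(R(-6), -34) = 4128 - (-7/2 + 2*(-6)/(-5 - 6)) = 4128 - (-7/2 + 2*(-6)/(-11)) = 4128 - (-7/2 + 2*(-6)*(-1/11)) = 4128 - (-7/2 + 12/11) = 4128 - 1*(-53/22) = 4128 + 53/22 = 90869/22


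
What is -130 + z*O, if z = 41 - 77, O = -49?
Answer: 1634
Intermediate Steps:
z = -36
-130 + z*O = -130 - 36*(-49) = -130 + 1764 = 1634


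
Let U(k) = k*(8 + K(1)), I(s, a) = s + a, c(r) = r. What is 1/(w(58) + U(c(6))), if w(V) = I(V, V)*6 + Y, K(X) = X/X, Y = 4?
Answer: 1/754 ≈ 0.0013263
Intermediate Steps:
K(X) = 1
I(s, a) = a + s
w(V) = 4 + 12*V (w(V) = (V + V)*6 + 4 = (2*V)*6 + 4 = 12*V + 4 = 4 + 12*V)
U(k) = 9*k (U(k) = k*(8 + 1) = k*9 = 9*k)
1/(w(58) + U(c(6))) = 1/((4 + 12*58) + 9*6) = 1/((4 + 696) + 54) = 1/(700 + 54) = 1/754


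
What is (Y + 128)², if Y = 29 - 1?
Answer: 24336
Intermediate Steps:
Y = 28
(Y + 128)² = (28 + 128)² = 156² = 24336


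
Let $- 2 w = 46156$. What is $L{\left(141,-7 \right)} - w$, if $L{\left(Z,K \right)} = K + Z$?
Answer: $23212$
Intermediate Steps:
$w = -23078$ ($w = \left(- \frac{1}{2}\right) 46156 = -23078$)
$L{\left(141,-7 \right)} - w = \left(-7 + 141\right) - -23078 = 134 + 23078 = 23212$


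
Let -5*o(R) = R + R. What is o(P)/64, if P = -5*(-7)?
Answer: -7/32 ≈ -0.21875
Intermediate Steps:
P = 35
o(R) = -2*R/5 (o(R) = -(R + R)/5 = -2*R/5)
o(P)/64 = -⅖*35/64 = -14*1/64 = -7/32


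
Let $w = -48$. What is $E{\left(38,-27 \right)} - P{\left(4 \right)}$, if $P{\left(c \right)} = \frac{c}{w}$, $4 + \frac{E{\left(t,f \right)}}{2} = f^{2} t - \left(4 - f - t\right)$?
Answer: $\frac{664921}{12} \approx 55410.0$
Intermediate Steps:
$E{\left(t,f \right)} = -16 + 2 f + 2 t + 2 t f^{2}$ ($E{\left(t,f \right)} = -8 + 2 \left(f^{2} t - \left(4 - f - t\right)\right) = -8 + 2 \left(t f^{2} - \left(4 - f - t\right)\right) = -8 + 2 \left(t f^{2} + \left(-4 + f + t\right)\right) = -8 + 2 \left(-4 + f + t + t f^{2}\right) = -8 + \left(-8 + 2 f + 2 t + 2 t f^{2}\right) = -16 + 2 f + 2 t + 2 t f^{2}$)
$P{\left(c \right)} = - \frac{c}{48}$ ($P{\left(c \right)} = \frac{c}{-48} = c \left(- \frac{1}{48}\right) = - \frac{c}{48}$)
$E{\left(38,-27 \right)} - P{\left(4 \right)} = \left(-16 + 2 \left(-27\right) + 2 \cdot 38 + 2 \cdot 38 \left(-27\right)^{2}\right) - \left(- \frac{1}{48}\right) 4 = \left(-16 - 54 + 76 + 2 \cdot 38 \cdot 729\right) - - \frac{1}{12} = \left(-16 - 54 + 76 + 55404\right) + \frac{1}{12} = 55410 + \frac{1}{12} = \frac{664921}{12}$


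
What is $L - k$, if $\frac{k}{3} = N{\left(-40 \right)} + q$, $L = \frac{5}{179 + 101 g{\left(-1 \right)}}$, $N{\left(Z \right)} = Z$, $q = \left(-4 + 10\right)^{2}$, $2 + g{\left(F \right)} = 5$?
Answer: $\frac{5789}{482} \approx 12.01$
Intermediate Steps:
$g{\left(F \right)} = 3$ ($g{\left(F \right)} = -2 + 5 = 3$)
$q = 36$ ($q = 6^{2} = 36$)
$L = \frac{5}{482}$ ($L = \frac{5}{179 + 101 \cdot 3} = \frac{5}{179 + 303} = \frac{5}{482} \approx 0.010373$)
$k = -12$ ($k = 3 \left(-40 + 36\right) = 3 \left(-4\right) = -12$)
$L - k = \frac{5}{482} - -12 = \frac{5}{482} + 12 = \frac{5789}{482}$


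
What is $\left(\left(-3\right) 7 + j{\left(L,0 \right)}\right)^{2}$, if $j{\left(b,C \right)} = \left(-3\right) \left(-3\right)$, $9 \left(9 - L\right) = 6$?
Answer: $144$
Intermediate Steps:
$L = \frac{25}{3}$ ($L = 9 - \frac{2}{3} = \frac{25}{3} \approx 8.3333$)
$j{\left(b,C \right)} = 9$
$\left(\left(-3\right) 7 + j{\left(L,0 \right)}\right)^{2} = \left(\left(-3\right) 7 + 9\right)^{2} = \left(-21 + 9\right)^{2} = \left(-12\right)^{2} = 144$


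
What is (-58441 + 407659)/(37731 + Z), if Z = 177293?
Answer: 174609/107512 ≈ 1.6241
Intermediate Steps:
(-58441 + 407659)/(37731 + Z) = (-58441 + 407659)/(37731 + 177293) = 349218/215024 = 349218*(1/215024) = 174609/107512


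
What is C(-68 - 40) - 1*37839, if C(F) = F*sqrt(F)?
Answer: -37839 - 648*I*sqrt(3) ≈ -37839.0 - 1122.4*I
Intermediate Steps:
C(F) = F**(3/2)
C(-68 - 40) - 1*37839 = (-68 - 40)**(3/2) - 1*37839 = (-108)**(3/2) - 37839 = -648*I*sqrt(3) - 37839 = -37839 - 648*I*sqrt(3)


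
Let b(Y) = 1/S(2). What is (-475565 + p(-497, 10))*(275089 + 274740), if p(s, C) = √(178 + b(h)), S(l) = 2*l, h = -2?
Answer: -261479428385 + 549829*√713/2 ≈ -2.6147e+11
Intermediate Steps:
b(Y) = ¼ (b(Y) = 1/(2*2) = 1/4 = ¼)
p(s, C) = √713/2 (p(s, C) = √(178 + ¼) = √(713/4) = √713/2)
(-475565 + p(-497, 10))*(275089 + 274740) = (-475565 + √713/2)*(275089 + 274740) = (-475565 + √713/2)*549829 = -261479428385 + 549829*√713/2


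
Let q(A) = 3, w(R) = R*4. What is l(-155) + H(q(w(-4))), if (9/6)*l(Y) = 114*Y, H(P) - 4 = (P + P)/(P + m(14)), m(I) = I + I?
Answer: -365050/31 ≈ -11776.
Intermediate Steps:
w(R) = 4*R
m(I) = 2*I
H(P) = 4 + 2*P/(28 + P) (H(P) = 4 + (P + P)/(P + 2*14) = 4 + (2*P)/(P + 28) = 4 + (2*P)/(28 + P) = 4 + 2*P/(28 + P))
l(Y) = 76*Y (l(Y) = 2*(114*Y)/3 = 76*Y)
l(-155) + H(q(w(-4))) = 76*(-155) + 2*(56 + 3*3)/(28 + 3) = -11780 + 2*(56 + 9)/31 = -11780 + 2*(1/31)*65 = -11780 + 130/31 = -365050/31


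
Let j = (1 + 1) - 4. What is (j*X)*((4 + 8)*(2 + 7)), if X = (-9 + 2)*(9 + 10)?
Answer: 28728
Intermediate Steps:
j = -2 (j = 2 - 4 = -2)
X = -133 (X = -7*19 = -133)
(j*X)*((4 + 8)*(2 + 7)) = (-2*(-133))*((4 + 8)*(2 + 7)) = 266*(12*9) = 266*108 = 28728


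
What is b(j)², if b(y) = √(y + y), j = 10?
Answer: 20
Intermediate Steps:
b(y) = √2*√y (b(y) = √(2*y) = √2*√y)
b(j)² = (√2*√10)² = (2*√5)² = 20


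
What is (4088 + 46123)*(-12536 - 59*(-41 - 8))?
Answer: -484285095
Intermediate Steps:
(4088 + 46123)*(-12536 - 59*(-41 - 8)) = 50211*(-12536 - 59*(-49)) = 50211*(-12536 + 2891) = 50211*(-9645) = -484285095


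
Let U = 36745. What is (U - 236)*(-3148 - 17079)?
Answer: -738467543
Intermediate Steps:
(U - 236)*(-3148 - 17079) = (36745 - 236)*(-3148 - 17079) = 36509*(-20227) = -738467543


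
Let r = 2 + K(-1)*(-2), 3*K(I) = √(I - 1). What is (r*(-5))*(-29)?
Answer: 290 - 290*I*√2/3 ≈ 290.0 - 136.71*I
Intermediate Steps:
K(I) = √(-1 + I)/3 (K(I) = √(I - 1)/3 = √(-1 + I)/3)
r = 2 - 2*I*√2/3 (r = 2 + (√(-1 - 1)/3)*(-2) = 2 + (√(-2)/3)*(-2) = 2 + ((I*√2)/3)*(-2) = 2 + (I*√2/3)*(-2) = 2 - 2*I*√2/3 ≈ 2.0 - 0.94281*I)
(r*(-5))*(-29) = ((2 - 2*I*√2/3)*(-5))*(-29) = (-10 + 10*I*√2/3)*(-29) = 290 - 290*I*√2/3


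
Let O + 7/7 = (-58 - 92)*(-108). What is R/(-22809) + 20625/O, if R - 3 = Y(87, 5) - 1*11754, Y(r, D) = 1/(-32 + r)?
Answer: 36343437871/20321564505 ≈ 1.7884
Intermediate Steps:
O = 16199 (O = -1 + (-58 - 92)*(-108) = -1 - 150*(-108) = -1 + 16200 = 16199)
R = -646304/55 (R = 3 + (1/(-32 + 87) - 1*11754) = 3 + (1/55 - 11754) = 3 - 646469/55 = -646304/55 ≈ -11751.)
R/(-22809) + 20625/O = -646304/55/(-22809) + 20625/16199 = -646304/55*(-1/22809) + 20625*(1/16199) = 646304/1254495 + 20625/16199 = 36343437871/20321564505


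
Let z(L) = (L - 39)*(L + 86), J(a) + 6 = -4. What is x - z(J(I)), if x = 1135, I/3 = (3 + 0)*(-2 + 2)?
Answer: 4859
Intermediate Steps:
I = 0 (I = 3*((3 + 0)*(-2 + 2)) = 3*(3*0) = 3*0 = 0)
J(a) = -10 (J(a) = -6 - 4 = -10)
z(L) = (-39 + L)*(86 + L)
x - z(J(I)) = 1135 - (-3354 + (-10)² + 47*(-10)) = 1135 - (-3354 + 100 - 470) = 1135 - 1*(-3724) = 1135 + 3724 = 4859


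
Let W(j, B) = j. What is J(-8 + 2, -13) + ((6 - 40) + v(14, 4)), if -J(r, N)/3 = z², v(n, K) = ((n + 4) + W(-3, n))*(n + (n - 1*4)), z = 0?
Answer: 326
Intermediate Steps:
v(n, K) = (1 + n)*(-4 + 2*n) (v(n, K) = ((n + 4) - 3)*(n + (n - 1*4)) = ((4 + n) - 3)*(n + (n - 4)) = (1 + n)*(n + (-4 + n)) = (1 + n)*(-4 + 2*n))
J(r, N) = 0 (J(r, N) = -3*0² = -3*0 = 0)
J(-8 + 2, -13) + ((6 - 40) + v(14, 4)) = 0 + ((6 - 40) + (-4 - 2*14 + 2*14²)) = 0 + (-34 + (-4 - 28 + 2*196)) = 0 + (-34 + (-4 - 28 + 392)) = 0 + (-34 + 360) = 0 + 326 = 326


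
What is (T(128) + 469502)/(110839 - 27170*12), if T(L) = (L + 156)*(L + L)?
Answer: -77458/30743 ≈ -2.5195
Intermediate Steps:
T(L) = 2*L*(156 + L) (T(L) = (156 + L)*(2*L) = 2*L*(156 + L))
(T(128) + 469502)/(110839 - 27170*12) = (2*128*(156 + 128) + 469502)/(110839 - 27170*12) = (2*128*284 + 469502)/(110839 - 326040) = (72704 + 469502)/(-215201) = 542206*(-1/215201) = -77458/30743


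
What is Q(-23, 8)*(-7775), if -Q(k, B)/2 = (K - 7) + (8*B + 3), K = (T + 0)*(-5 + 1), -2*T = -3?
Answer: 839700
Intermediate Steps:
T = 3/2 (T = -1/2*(-3) = 3/2 ≈ 1.5000)
K = -6 (K = (3/2 + 0)*(-5 + 1) = (3/2)*(-4) = -6)
Q(k, B) = 20 - 16*B (Q(k, B) = -2*((-6 - 7) + (8*B + 3)) = -2*(-13 + (3 + 8*B)) = -2*(-10 + 8*B) = 20 - 16*B)
Q(-23, 8)*(-7775) = (20 - 16*8)*(-7775) = (20 - 128)*(-7775) = -108*(-7775) = 839700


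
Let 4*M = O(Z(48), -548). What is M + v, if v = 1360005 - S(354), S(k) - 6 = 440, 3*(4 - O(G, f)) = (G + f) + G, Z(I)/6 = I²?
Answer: 4071905/3 ≈ 1.3573e+6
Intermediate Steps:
Z(I) = 6*I²
O(G, f) = 4 - 2*G/3 - f/3 (O(G, f) = 4 - ((G + f) + G)/3 = 4 - (f + 2*G)/3 = 4 + (-2*G/3 - f/3) = 4 - 2*G/3 - f/3)
S(k) = 446 (S(k) = 6 + 440 = 446)
M = -6772/3 (M = (4 - 4*48² - ⅓*(-548))/4 = (4 - 4*2304 + 548/3)/4 = (4 - ⅔*13824 + 548/3)/4 = (4 - 9216 + 548/3)/4 = (¼)*(-27088/3) = -6772/3 ≈ -2257.3)
v = 1359559 (v = 1360005 - 1*446 = 1360005 - 446 = 1359559)
M + v = -6772/3 + 1359559 = 4071905/3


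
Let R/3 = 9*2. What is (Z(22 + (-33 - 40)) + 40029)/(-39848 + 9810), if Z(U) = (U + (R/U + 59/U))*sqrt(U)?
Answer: -40029/30038 + 59*I*sqrt(51)/33303 ≈ -1.3326 + 0.012652*I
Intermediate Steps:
R = 54 (R = 3*(9*2) = 3*18 = 54)
Z(U) = sqrt(U)*(U + 113/U) (Z(U) = (U + (54/U + 59/U))*sqrt(U) = (U + 113/U)*sqrt(U) = sqrt(U)*(U + 113/U))
(Z(22 + (-33 - 40)) + 40029)/(-39848 + 9810) = ((113 + (22 + (-33 - 40))**2)/sqrt(22 + (-33 - 40)) + 40029)/(-39848 + 9810) = ((113 + (22 - 73)**2)/sqrt(22 - 73) + 40029)/(-30038) = ((113 + (-51)**2)/sqrt(-51) + 40029)*(-1/30038) = ((-I*sqrt(51)/51)*(113 + 2601) + 40029)*(-1/30038) = (-I*sqrt(51)/51*2714 + 40029)*(-1/30038) = (-2714*I*sqrt(51)/51 + 40029)*(-1/30038) = (40029 - 2714*I*sqrt(51)/51)*(-1/30038) = -40029/30038 + 59*I*sqrt(51)/33303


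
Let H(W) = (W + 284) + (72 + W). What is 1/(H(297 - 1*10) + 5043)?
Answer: 1/5973 ≈ 0.00016742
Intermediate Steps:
H(W) = 356 + 2*W (H(W) = (284 + W) + (72 + W) = 356 + 2*W)
1/(H(297 - 1*10) + 5043) = 1/((356 + 2*(297 - 1*10)) + 5043) = 1/((356 + 2*(297 - 10)) + 5043) = 1/((356 + 2*287) + 5043) = 1/((356 + 574) + 5043) = 1/(930 + 5043) = 1/5973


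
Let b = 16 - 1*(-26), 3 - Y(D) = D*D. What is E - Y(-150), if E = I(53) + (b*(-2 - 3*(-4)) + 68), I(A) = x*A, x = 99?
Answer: 28232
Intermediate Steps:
Y(D) = 3 - D**2 (Y(D) = 3 - D*D = 3 - D**2)
b = 42 (b = 16 + 26 = 42)
I(A) = 99*A
E = 5735 (E = 99*53 + (42*(-2 - 3*(-4)) + 68) = 5247 + (42*(-2 + 12) + 68) = 5247 + (42*10 + 68) = 5247 + (420 + 68) = 5247 + 488 = 5735)
E - Y(-150) = 5735 - (3 - 1*(-150)**2) = 5735 - (3 - 1*22500) = 5735 - (3 - 22500) = 5735 - 1*(-22497) = 5735 + 22497 = 28232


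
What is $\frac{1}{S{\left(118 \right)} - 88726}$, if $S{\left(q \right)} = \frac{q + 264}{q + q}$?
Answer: $- \frac{118}{10469477} \approx -1.1271 \cdot 10^{-5}$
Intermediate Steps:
$S{\left(q \right)} = \frac{264 + q}{2 q}$
$\frac{1}{S{\left(118 \right)} - 88726} = \frac{1}{\frac{264 + 118}{2 \cdot 118} - 88726} = \frac{1}{\frac{1}{2} \cdot \frac{1}{118} \cdot 382 - 88726} = \frac{1}{\frac{191}{118} - 88726} = \frac{1}{- \frac{10469477}{118}} = - \frac{118}{10469477}$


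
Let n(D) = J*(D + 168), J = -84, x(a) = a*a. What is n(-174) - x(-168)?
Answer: -27720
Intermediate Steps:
x(a) = a²
n(D) = -14112 - 84*D (n(D) = -84*(D + 168) = -84*(168 + D) = -14112 - 84*D)
n(-174) - x(-168) = (-14112 - 84*(-174)) - 1*(-168)² = (-14112 + 14616) - 1*28224 = 504 - 28224 = -27720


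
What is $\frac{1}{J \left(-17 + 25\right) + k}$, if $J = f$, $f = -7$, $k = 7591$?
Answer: $\frac{1}{7535} \approx 0.00013271$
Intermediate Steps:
$J = -7$
$\frac{1}{J \left(-17 + 25\right) + k} = \frac{1}{- 7 \left(-17 + 25\right) + 7591} = \frac{1}{\left(-7\right) 8 + 7591} = \frac{1}{-56 + 7591} = \frac{1}{7535}$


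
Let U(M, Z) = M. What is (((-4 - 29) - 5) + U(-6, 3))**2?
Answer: 1936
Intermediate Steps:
(((-4 - 29) - 5) + U(-6, 3))**2 = (((-4 - 29) - 5) - 6)**2 = ((-33 - 5) - 6)**2 = (-38 - 6)**2 = (-44)**2 = 1936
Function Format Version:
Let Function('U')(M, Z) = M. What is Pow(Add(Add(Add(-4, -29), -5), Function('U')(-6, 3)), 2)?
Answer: 1936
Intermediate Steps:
Pow(Add(Add(Add(-4, -29), -5), Function('U')(-6, 3)), 2) = Pow(Add(Add(Add(-4, -29), -5), -6), 2) = Pow(Add(Add(-33, -5), -6), 2) = Pow(Add(-38, -6), 2) = Pow(-44, 2) = 1936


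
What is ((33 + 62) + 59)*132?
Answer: 20328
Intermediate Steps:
((33 + 62) + 59)*132 = (95 + 59)*132 = 154*132 = 20328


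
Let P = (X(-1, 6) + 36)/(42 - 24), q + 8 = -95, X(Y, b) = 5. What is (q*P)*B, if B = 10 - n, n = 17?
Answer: 29561/18 ≈ 1642.3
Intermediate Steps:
q = -103 (q = -8 - 95 = -103)
B = -7 (B = 10 - 1*17 = 10 - 17 = -7)
P = 41/18 (P = (5 + 36)/(42 - 24) = 41/18 ≈ 2.2778)
(q*P)*B = -103*41/18*(-7) = -4223/18*(-7) = 29561/18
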